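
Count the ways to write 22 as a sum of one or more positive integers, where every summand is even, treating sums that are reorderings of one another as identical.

56

A partial list (first 12 by largest part):
22
20,2
18,4
18,2,2
16,6
16,4,2
16,2,2,2
14,8
14,6,2
14,4,4
14,4,2,2
14,2,2,2,2
…and 44 more, for 56 total.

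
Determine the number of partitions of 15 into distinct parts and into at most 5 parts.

27

A partial list (first 12 by largest part):
15
14, 1
13, 2
12, 3
12, 2, 1
11, 4
11, 3, 1
10, 5
10, 4, 1
10, 3, 2
9, 6
9, 5, 1
…and 15 more, for 27 total.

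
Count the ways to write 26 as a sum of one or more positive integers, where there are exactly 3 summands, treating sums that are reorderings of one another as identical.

56

A partial list (first 12 by largest part):
1, 1, 24
1, 2, 23
1, 3, 22
2, 2, 22
1, 4, 21
2, 3, 21
1, 5, 20
2, 4, 20
3, 3, 20
1, 6, 19
2, 5, 19
3, 4, 19
…and 44 more, for 56 total.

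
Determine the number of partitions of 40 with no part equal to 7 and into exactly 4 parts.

Counting exhaustively, 387 partitions satisfy the conditions.

387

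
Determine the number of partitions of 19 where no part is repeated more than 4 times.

Enumerating by decreasing first part gives 325 partitions in all.

325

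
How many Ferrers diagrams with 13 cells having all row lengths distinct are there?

18

Enumerating:
13
12+1
11+2
10+3
10+2+1
9+4
9+3+1
8+5
8+4+1
8+3+2
7+6
7+5+1
7+4+2
7+3+2+1
6+5+2
6+4+3
6+4+2+1
5+4+3+1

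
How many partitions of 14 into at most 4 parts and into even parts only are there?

11

Listing the qualifying partitions of 14:
14
12 + 2
10 + 4
10 + 2 + 2
8 + 6
8 + 4 + 2
8 + 2 + 2 + 2
6 + 6 + 2
6 + 4 + 4
6 + 4 + 2 + 2
4 + 4 + 4 + 2
That's 11 in total.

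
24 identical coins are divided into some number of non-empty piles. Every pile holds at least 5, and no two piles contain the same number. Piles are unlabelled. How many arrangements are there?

15

Listing the qualifying partitions of 24:
24
19, 5
18, 6
17, 7
16, 8
15, 9
14, 10
13, 11
13, 6, 5
12, 7, 5
11, 8, 5
11, 7, 6
10, 9, 5
10, 8, 6
9, 8, 7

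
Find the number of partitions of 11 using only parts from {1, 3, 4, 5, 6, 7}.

21

Listing the qualifying partitions of 11:
7,4
7,3,1
7,1,1,1,1
6,5
6,4,1
6,3,1,1
6,1,1,1,1,1
5,5,1
5,4,1,1
5,3,3
5,3,1,1,1
5,1,1,1,1,1,1
4,4,3
4,4,1,1,1
4,3,3,1
4,3,1,1,1,1
4,1,1,1,1,1,1,1
3,3,3,1,1
3,3,1,1,1,1,1
3,1,1,1,1,1,1,1,1
1,1,1,1,1,1,1,1,1,1,1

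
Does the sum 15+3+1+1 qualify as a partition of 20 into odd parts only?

The parts sum to 20, and the condition 'every summand is odd' holds.

Yes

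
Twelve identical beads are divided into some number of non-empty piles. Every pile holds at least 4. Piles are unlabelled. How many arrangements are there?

The partitions of 12 that satisfy the conditions:
12
8+4
7+5
6+6
4+4+4

5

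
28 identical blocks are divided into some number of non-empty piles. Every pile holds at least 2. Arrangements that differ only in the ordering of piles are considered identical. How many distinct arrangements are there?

Direct enumeration gives 708 partitions.

708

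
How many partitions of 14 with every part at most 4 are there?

47

A partial list (first 12 by largest part):
4+4+4+2
4+4+4+1+1
4+4+3+3
4+4+3+2+1
4+4+3+1+1+1
4+4+2+2+2
4+4+2+2+1+1
4+4+2+1+1+1+1
4+4+1+1+1+1+1+1
4+3+3+3+1
4+3+3+2+2
4+3+3+2+1+1
…and 35 more, for 47 total.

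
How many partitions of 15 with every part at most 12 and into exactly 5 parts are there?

A partial list (first 12 by largest part):
1+1+1+1+11
1+1+1+2+10
1+1+1+3+9
1+1+2+2+9
1+1+1+4+8
1+1+2+3+8
1+2+2+2+8
1+1+1+5+7
1+1+2+4+7
1+1+3+3+7
1+2+2+3+7
2+2+2+2+7
…and 18 more, for 30 total.

30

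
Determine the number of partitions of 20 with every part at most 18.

625

Counting exhaustively, 625 partitions satisfy the conditions.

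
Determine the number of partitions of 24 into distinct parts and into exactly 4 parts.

47

There are too many to list fully; the first 12 (by largest part) are:
1 + 2 + 3 + 18
1 + 2 + 4 + 17
1 + 2 + 5 + 16
1 + 3 + 4 + 16
1 + 2 + 6 + 15
1 + 3 + 5 + 15
2 + 3 + 4 + 15
1 + 2 + 7 + 14
1 + 3 + 6 + 14
1 + 4 + 5 + 14
2 + 3 + 5 + 14
1 + 2 + 8 + 13
…and 35 more, for 47 total.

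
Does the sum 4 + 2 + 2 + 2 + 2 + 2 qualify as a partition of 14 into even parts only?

Yes

The parts sum to 14, and the condition 'every summand is even' holds.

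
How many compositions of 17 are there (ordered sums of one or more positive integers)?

There are 16 gaps and each independently is a cut or not, giving 2^16 = 65536.

65536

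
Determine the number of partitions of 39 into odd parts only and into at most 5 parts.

157

Enumerating by decreasing first part gives 157 partitions in all.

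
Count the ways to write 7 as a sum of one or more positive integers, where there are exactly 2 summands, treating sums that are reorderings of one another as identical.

Listing the qualifying partitions of 7:
6, 1
5, 2
4, 3

3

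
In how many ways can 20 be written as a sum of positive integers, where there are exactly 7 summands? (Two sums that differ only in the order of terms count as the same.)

There are 82 such partitions.

82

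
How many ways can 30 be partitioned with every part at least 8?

16

The partitions of 30 that satisfy the conditions:
30
22+8
21+9
20+10
19+11
18+12
17+13
16+14
15+15
14+8+8
13+9+8
12+10+8
12+9+9
11+11+8
11+10+9
10+10+10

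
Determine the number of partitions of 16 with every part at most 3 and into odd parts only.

Listing the qualifying partitions of 16:
3+3+3+3+3+1
3+3+3+3+1+1+1+1
3+3+3+1+1+1+1+1+1+1
3+3+1+1+1+1+1+1+1+1+1+1
3+1+1+1+1+1+1+1+1+1+1+1+1+1
1+1+1+1+1+1+1+1+1+1+1+1+1+1+1+1
Counting gives 6.

6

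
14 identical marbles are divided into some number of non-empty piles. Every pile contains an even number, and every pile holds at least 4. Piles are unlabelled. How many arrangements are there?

Enumerating:
14
10+4
8+6
6+4+4
Counting gives 4.

4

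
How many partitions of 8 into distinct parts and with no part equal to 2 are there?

4

They are:
8
7, 1
5, 3
4, 3, 1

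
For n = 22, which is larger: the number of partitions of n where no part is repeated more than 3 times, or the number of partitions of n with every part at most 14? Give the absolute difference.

473

Partitions of 22 where no part is repeated more than 3 times: 484.
Partitions of 22 with every part at most 14: 957.
|484 − 957| = 473.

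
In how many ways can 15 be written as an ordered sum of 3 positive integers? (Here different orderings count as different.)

Equivalently, choose which 2 of the 14 gaps become plus signs: C(14,2) = 91.

91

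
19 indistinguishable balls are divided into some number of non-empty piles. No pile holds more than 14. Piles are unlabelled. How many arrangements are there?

478

Systematic enumeration (by largest part, then next-largest, …) yields 478.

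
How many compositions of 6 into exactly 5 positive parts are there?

Equivalently, choose which 4 of the 5 gaps become plus signs: C(5,4) = 5.

5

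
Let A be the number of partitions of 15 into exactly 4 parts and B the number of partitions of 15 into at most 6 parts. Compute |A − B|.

Partitions of 15 into exactly 4 parts: 27.
Partitions of 15 into at most 6 parts: 110.
|27 − 110| = 83.

83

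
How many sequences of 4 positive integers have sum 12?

165

By stars and bars with positive parts, the count is C(11,3) = 165.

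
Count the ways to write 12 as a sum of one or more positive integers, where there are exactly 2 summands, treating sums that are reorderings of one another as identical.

They are:
11, 1
10, 2
9, 3
8, 4
7, 5
6, 6

6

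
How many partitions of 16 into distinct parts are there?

32

A partial list (first 12 by largest part):
16
1,15
2,14
3,13
1,2,13
4,12
1,3,12
5,11
1,4,11
2,3,11
6,10
1,5,10
…and 20 more, for 32 total.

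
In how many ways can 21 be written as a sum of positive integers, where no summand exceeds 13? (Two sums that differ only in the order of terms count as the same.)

747

Systematic enumeration (by largest part, then next-largest, …) yields 747.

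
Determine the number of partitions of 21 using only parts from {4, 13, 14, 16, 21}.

They are:
21
13,4,4

2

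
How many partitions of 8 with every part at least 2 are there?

7

Listing the qualifying partitions of 8:
8
6,2
5,3
4,4
4,2,2
3,3,2
2,2,2,2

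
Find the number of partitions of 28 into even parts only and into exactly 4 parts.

23

They are:
22,2,2,2
20,4,2,2
18,6,2,2
18,4,4,2
16,8,2,2
16,6,4,2
16,4,4,4
14,10,2,2
14,8,4,2
14,6,6,2
14,6,4,4
12,12,2,2
12,10,4,2
12,8,6,2
12,8,4,4
12,6,6,4
10,10,6,2
10,10,4,4
10,8,8,2
10,8,6,4
10,6,6,6
8,8,8,4
8,8,6,6
Counting gives 23.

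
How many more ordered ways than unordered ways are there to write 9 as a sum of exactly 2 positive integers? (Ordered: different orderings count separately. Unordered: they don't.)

4

Compositions: C(8,1) = 8.
Partitions of 9 into exactly 2 parts: 4.
Difference: 8 − 4 = 4.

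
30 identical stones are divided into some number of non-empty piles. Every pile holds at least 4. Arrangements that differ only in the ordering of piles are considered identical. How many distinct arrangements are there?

There are 140 such partitions.

140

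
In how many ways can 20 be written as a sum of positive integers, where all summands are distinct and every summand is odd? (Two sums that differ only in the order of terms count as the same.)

7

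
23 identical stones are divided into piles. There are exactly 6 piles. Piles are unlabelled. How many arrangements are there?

163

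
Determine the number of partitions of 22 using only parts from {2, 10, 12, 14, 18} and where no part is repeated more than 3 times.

3

Enumerating:
2, 2, 18
10, 12
2, 10, 10
That's 3 in total.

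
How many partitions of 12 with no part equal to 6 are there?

66

There are too many to list fully; the first 12 (by largest part) are:
12
1,11
2,10
1,1,10
3,9
1,2,9
1,1,1,9
4,8
1,3,8
2,2,8
1,1,2,8
1,1,1,1,8
…and 54 more, for 66 total.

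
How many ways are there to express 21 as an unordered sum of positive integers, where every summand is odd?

Direct enumeration gives 76 partitions.

76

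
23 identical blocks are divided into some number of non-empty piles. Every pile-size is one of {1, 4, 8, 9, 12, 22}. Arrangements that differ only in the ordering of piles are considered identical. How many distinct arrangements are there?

A partial list (first 12 by largest part):
22,1
12,9,1,1
12,8,1,1,1
12,4,4,1,1,1
12,4,1,1,1,1,1,1,1
12,1,1,1,1,1,1,1,1,1,1,1
9,9,4,1
9,9,1,1,1,1,1
9,8,4,1,1
9,8,1,1,1,1,1,1
9,4,4,4,1,1
9,4,4,1,1,1,1,1,1
…and 14 more, for 26 total.

26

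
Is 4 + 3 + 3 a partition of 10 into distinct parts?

The parts sum to 10, and the condition 'all summands are distinct' is violated.

No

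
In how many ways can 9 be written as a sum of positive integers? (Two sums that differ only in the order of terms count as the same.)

30

There are too many to list fully; the first 12 (by largest part) are:
9
8 + 1
7 + 2
7 + 1 + 1
6 + 3
6 + 2 + 1
6 + 1 + 1 + 1
5 + 4
5 + 3 + 1
5 + 2 + 2
5 + 2 + 1 + 1
5 + 1 + 1 + 1 + 1
…and 18 more, for 30 total.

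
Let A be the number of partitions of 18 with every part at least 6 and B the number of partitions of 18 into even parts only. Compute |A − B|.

Partitions of 18 with every part at least 6: 6.
Partitions of 18 into even parts only: 30.
|6 − 30| = 24.

24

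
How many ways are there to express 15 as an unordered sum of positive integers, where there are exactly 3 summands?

19

Enumerating:
13+1+1
12+2+1
11+3+1
11+2+2
10+4+1
10+3+2
9+5+1
9+4+2
9+3+3
8+6+1
8+5+2
8+4+3
7+7+1
7+6+2
7+5+3
7+4+4
6+6+3
6+5+4
5+5+5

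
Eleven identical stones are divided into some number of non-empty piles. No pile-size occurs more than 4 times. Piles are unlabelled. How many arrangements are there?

44

There are too many to list fully; the first 12 (by largest part) are:
11
10, 1
9, 2
9, 1, 1
8, 3
8, 2, 1
8, 1, 1, 1
7, 4
7, 3, 1
7, 2, 2
7, 2, 1, 1
7, 1, 1, 1, 1
…and 32 more, for 44 total.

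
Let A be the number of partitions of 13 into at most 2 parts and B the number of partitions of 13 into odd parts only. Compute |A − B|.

Partitions of 13 into at most 2 parts: 7.
Partitions of 13 into odd parts only: 18.
|7 − 18| = 11.

11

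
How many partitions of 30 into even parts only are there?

Enumerating by decreasing first part gives 176 partitions in all.

176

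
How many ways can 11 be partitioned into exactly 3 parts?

They are:
9+1+1
8+2+1
7+3+1
7+2+2
6+4+1
6+3+2
5+5+1
5+4+2
5+3+3
4+4+3

10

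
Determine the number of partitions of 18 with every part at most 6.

Direct enumeration gives 199 partitions.

199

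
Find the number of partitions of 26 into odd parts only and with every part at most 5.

31

There are too many to list fully; the first 12 (by largest part) are:
5+5+5+5+5+1
5+5+5+5+3+3
5+5+5+5+3+1+1+1
5+5+5+5+1+1+1+1+1+1
5+5+5+3+3+3+1+1
5+5+5+3+3+1+1+1+1+1
5+5+5+3+1+1+1+1+1+1+1+1
5+5+5+1+1+1+1+1+1+1+1+1+1+1
5+5+3+3+3+3+3+1
5+5+3+3+3+3+1+1+1+1
5+5+3+3+3+1+1+1+1+1+1+1
5+5+3+3+1+1+1+1+1+1+1+1+1+1
…and 19 more, for 31 total.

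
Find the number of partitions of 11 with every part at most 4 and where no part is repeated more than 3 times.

Listing the qualifying partitions of 11:
3, 4, 4
1, 2, 4, 4
1, 1, 1, 4, 4
1, 3, 3, 4
2, 2, 3, 4
1, 1, 2, 3, 4
1, 2, 2, 2, 4
1, 1, 1, 2, 2, 4
2, 3, 3, 3
1, 1, 3, 3, 3
1, 2, 2, 3, 3
1, 1, 1, 2, 3, 3
1, 1, 2, 2, 2, 3

13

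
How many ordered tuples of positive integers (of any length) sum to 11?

There are 10 gaps and each independently is a cut or not, giving 2^10 = 1024.

1024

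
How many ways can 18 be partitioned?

385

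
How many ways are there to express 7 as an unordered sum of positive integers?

15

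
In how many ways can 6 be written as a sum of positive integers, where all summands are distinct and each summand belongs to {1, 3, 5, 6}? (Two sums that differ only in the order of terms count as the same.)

Enumerating:
6
1 + 5
Counting gives 2.

2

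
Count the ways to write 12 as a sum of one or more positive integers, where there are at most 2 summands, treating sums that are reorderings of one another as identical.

Enumerating:
12
11, 1
10, 2
9, 3
8, 4
7, 5
6, 6
That's 7 in total.

7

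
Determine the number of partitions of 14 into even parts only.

The partitions of 14 that satisfy the conditions:
14
2+12
4+10
2+2+10
6+8
2+4+8
2+2+2+8
2+6+6
4+4+6
2+2+4+6
2+2+2+2+6
2+4+4+4
2+2+2+4+4
2+2+2+2+2+4
2+2+2+2+2+2+2

15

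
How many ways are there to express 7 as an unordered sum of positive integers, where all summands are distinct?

The partitions of 7 that satisfy the conditions:
7
6,1
5,2
4,3
4,2,1
Counting gives 5.

5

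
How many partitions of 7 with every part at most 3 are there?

Listing the qualifying partitions of 7:
3+3+1
3+2+2
3+2+1+1
3+1+1+1+1
2+2+2+1
2+2+1+1+1
2+1+1+1+1+1
1+1+1+1+1+1+1
That's 8 in total.

8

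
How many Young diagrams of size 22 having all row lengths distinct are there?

89

Enumerating by decreasing first part gives 89 partitions in all.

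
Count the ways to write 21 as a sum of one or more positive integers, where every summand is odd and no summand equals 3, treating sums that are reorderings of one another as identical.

There are too many to list fully; the first 12 (by largest part) are:
21
19 + 1 + 1
17 + 1 + 1 + 1 + 1
15 + 5 + 1
15 + 1 + 1 + 1 + 1 + 1 + 1
13 + 7 + 1
13 + 5 + 1 + 1 + 1
13 + 1 + 1 + 1 + 1 + 1 + 1 + 1 + 1
11 + 9 + 1
11 + 7 + 1 + 1 + 1
11 + 5 + 5
11 + 5 + 1 + 1 + 1 + 1 + 1
…and 18 more, for 30 total.

30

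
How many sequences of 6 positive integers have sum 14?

1287

By stars and bars with positive parts, the count is C(13,5) = 1287.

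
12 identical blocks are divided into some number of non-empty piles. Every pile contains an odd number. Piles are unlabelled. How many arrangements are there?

15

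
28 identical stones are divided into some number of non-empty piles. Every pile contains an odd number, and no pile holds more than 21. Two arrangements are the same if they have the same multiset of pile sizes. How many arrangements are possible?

216

Enumerating by decreasing first part gives 216 partitions in all.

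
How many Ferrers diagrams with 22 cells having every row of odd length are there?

89

Enumerating by decreasing first part gives 89 partitions in all.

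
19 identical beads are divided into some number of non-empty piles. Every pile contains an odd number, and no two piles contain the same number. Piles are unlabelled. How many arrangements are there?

6

Enumerating:
19
1,3,15
1,5,13
1,7,11
3,5,11
3,7,9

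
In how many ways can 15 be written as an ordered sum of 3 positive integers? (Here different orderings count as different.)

Equivalently, choose which 2 of the 14 gaps become plus signs: C(14,2) = 91.

91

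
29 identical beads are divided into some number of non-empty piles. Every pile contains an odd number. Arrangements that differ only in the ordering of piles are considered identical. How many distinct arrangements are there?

256

Counting exhaustively, 256 partitions satisfy the conditions.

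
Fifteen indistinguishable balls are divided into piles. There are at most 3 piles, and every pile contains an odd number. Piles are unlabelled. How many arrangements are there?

Enumerating:
15
13,1,1
11,3,1
9,5,1
9,3,3
7,7,1
7,5,3
5,5,5
That's 8 in total.

8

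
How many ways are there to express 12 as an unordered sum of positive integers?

There are 77 such partitions.

77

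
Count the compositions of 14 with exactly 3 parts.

Place 2 bars in the 13 internal gaps of a row of 14 dots: C(13,2) = 78.

78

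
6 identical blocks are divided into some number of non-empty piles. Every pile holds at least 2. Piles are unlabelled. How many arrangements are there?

4

The partitions of 6 that satisfy the conditions:
6
4+2
3+3
2+2+2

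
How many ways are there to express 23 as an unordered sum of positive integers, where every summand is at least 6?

The partitions of 23 that satisfy the conditions:
23
17, 6
16, 7
15, 8
14, 9
13, 10
12, 11
11, 6, 6
10, 7, 6
9, 8, 6
9, 7, 7
8, 8, 7
That's 12 in total.

12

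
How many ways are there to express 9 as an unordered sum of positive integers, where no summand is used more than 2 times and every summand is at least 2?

The partitions of 9 that satisfy the conditions:
9
7, 2
6, 3
5, 4
5, 2, 2
4, 3, 2
Counting gives 6.

6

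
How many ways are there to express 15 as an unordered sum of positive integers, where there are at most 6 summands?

Systematic enumeration (by largest part, then next-largest, …) yields 110.

110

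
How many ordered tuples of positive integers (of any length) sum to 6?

32

There are 5 gaps and each independently is a cut or not, giving 2^5 = 32.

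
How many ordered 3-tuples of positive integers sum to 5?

6

By stars and bars with positive parts, the count is C(4,2) = 6.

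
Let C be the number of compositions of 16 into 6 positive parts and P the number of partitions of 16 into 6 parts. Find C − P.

2968

Compositions: C(15,5) = 3003.
Unordered (partitions into 6 parts): 35.
Difference: 3003 − 35 = 2968.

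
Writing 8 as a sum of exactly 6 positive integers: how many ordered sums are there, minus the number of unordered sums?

Compositions: C(7,5) = 21.
Partitions of 8 into exactly 6 parts: 2.
Difference: 21 − 2 = 19.

19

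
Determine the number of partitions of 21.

792

Direct enumeration gives 792 partitions.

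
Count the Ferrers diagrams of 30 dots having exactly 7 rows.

Counting exhaustively, 618 partitions satisfy the conditions.

618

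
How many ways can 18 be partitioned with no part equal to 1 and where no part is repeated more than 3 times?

71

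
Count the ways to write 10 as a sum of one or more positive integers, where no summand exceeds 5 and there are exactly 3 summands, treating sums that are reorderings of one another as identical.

4

Listing the qualifying partitions of 10:
5+4+1
5+3+2
4+4+2
4+3+3
That's 4 in total.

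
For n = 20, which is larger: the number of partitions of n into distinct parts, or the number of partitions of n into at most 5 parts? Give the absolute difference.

Partitions of 20 into distinct parts: 64.
Partitions of 20 into at most 5 parts: 192.
|64 − 192| = 128.

128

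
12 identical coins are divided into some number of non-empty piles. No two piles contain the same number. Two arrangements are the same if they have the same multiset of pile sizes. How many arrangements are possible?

The partitions of 12 that satisfy the conditions:
12
11,1
10,2
9,3
9,2,1
8,4
8,3,1
7,5
7,4,1
7,3,2
6,5,1
6,4,2
6,3,2,1
5,4,3
5,4,2,1
That's 15 in total.

15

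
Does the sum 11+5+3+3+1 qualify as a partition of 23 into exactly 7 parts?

The parts sum to 23, and the condition 'there are exactly 7 summands' is violated.

No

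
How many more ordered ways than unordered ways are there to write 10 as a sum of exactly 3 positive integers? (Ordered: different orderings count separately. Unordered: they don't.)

28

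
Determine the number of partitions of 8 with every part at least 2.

7

Enumerating:
8
2 + 6
3 + 5
4 + 4
2 + 2 + 4
2 + 3 + 3
2 + 2 + 2 + 2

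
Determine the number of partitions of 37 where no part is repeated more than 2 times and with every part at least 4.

303

There are 303 such partitions.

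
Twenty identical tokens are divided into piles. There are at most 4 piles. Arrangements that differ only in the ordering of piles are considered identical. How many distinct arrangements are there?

108

There are 108 such partitions.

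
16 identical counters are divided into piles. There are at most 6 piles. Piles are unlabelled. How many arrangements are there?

136

Enumerating by decreasing first part gives 136 partitions in all.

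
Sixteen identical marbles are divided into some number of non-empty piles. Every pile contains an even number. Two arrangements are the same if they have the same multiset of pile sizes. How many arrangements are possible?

22

The partitions of 16 that satisfy the conditions:
16
14,2
12,4
12,2,2
10,6
10,4,2
10,2,2,2
8,8
8,6,2
8,4,4
8,4,2,2
8,2,2,2,2
6,6,4
6,6,2,2
6,4,4,2
6,4,2,2,2
6,2,2,2,2,2
4,4,4,4
4,4,4,2,2
4,4,2,2,2,2
4,2,2,2,2,2,2
2,2,2,2,2,2,2,2
Counting gives 22.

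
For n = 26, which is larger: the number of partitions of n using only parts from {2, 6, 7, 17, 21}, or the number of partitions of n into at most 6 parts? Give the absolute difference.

Partitions of 26 using only parts from {2, 6, 7, 17, 21}: 9.
Partitions of 26 into at most 6 parts: 709.
|9 − 709| = 700.

700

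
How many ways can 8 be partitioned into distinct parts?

Enumerating:
8
1 + 7
2 + 6
3 + 5
1 + 2 + 5
1 + 3 + 4

6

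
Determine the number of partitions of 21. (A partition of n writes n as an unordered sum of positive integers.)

792

Counting exhaustively, 792 partitions satisfy the conditions.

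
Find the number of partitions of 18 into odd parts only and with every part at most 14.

A partial list (first 12 by largest part):
13+5
13+3+1+1
13+1+1+1+1+1
11+7
11+5+1+1
11+3+3+1
11+3+1+1+1+1
11+1+1+1+1+1+1+1
9+9
9+7+1+1
9+5+3+1
9+5+1+1+1+1
…and 31 more, for 43 total.

43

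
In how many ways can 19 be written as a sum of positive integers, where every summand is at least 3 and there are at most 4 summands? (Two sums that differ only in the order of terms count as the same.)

33

A partial list (first 12 by largest part):
19
16+3
15+4
14+5
13+6
13+3+3
12+7
12+4+3
11+8
11+5+3
11+4+4
10+9
…and 21 more, for 33 total.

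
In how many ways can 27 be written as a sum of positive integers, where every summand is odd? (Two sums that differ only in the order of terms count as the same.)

192

Counting exhaustively, 192 partitions satisfy the conditions.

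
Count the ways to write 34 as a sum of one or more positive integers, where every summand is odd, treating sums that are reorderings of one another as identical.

Counting exhaustively, 512 partitions satisfy the conditions.

512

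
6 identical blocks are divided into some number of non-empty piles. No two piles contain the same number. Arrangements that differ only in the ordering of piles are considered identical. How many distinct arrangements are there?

Listing the qualifying partitions of 6:
6
5+1
4+2
3+2+1

4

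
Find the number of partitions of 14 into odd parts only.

The partitions of 14 that satisfy the conditions:
1 + 13
3 + 11
1 + 1 + 1 + 11
5 + 9
1 + 1 + 3 + 9
1 + 1 + 1 + 1 + 1 + 9
7 + 7
1 + 1 + 5 + 7
1 + 3 + 3 + 7
1 + 1 + 1 + 1 + 3 + 7
1 + 1 + 1 + 1 + 1 + 1 + 1 + 7
1 + 3 + 5 + 5
1 + 1 + 1 + 1 + 5 + 5
3 + 3 + 3 + 5
1 + 1 + 1 + 3 + 3 + 5
1 + 1 + 1 + 1 + 1 + 1 + 3 + 5
1 + 1 + 1 + 1 + 1 + 1 + 1 + 1 + 1 + 5
1 + 1 + 3 + 3 + 3 + 3
1 + 1 + 1 + 1 + 1 + 3 + 3 + 3
1 + 1 + 1 + 1 + 1 + 1 + 1 + 1 + 3 + 3
1 + 1 + 1 + 1 + 1 + 1 + 1 + 1 + 1 + 1 + 1 + 3
1 + 1 + 1 + 1 + 1 + 1 + 1 + 1 + 1 + 1 + 1 + 1 + 1 + 1

22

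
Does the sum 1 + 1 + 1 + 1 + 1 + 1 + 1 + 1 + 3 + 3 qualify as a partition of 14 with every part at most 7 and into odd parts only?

Yes

The parts sum to 14, and the condition 'no summand exceeds 7' holds; the condition 'every summand is odd' holds.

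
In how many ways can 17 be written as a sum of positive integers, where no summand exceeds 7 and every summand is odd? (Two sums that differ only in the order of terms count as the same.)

Enumerating:
7,7,3
7,7,1,1,1
7,5,5
7,5,3,1,1
7,5,1,1,1,1,1
7,3,3,3,1
7,3,3,1,1,1,1
7,3,1,1,1,1,1,1,1
7,1,1,1,1,1,1,1,1,1,1
5,5,5,1,1
5,5,3,3,1
5,5,3,1,1,1,1
5,5,1,1,1,1,1,1,1
5,3,3,3,3
5,3,3,3,1,1,1
5,3,3,1,1,1,1,1,1
5,3,1,1,1,1,1,1,1,1,1
5,1,1,1,1,1,1,1,1,1,1,1,1
3,3,3,3,3,1,1
3,3,3,3,1,1,1,1,1
3,3,3,1,1,1,1,1,1,1,1
3,3,1,1,1,1,1,1,1,1,1,1,1
3,1,1,1,1,1,1,1,1,1,1,1,1,1,1
1,1,1,1,1,1,1,1,1,1,1,1,1,1,1,1,1

24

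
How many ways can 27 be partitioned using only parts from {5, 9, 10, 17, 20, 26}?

3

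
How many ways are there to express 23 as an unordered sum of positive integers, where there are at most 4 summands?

Direct enumeration gives 150 partitions.

150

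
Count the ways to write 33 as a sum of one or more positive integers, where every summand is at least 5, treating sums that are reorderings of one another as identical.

110

There are 110 such partitions.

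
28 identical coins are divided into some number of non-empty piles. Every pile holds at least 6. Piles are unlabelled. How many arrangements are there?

29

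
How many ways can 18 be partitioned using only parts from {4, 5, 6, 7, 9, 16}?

Enumerating:
9+9
9+5+4
7+7+4
7+6+5
6+6+6
6+4+4+4
5+5+4+4

7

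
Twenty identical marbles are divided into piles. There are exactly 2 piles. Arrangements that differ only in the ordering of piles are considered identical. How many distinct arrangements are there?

10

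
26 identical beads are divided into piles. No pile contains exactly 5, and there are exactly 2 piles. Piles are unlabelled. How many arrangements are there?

12

The partitions of 26 that satisfy the conditions:
25+1
24+2
23+3
22+4
20+6
19+7
18+8
17+9
16+10
15+11
14+12
13+13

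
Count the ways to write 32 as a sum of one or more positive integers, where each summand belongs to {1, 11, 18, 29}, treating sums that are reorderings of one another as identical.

Listing the qualifying partitions of 32:
29,1,1,1
18,11,1,1,1
18,1,1,1,1,1,1,1,1,1,1,1,1,1,1
11,11,1,1,1,1,1,1,1,1,1,1
11,1,1,1,1,1,1,1,1,1,1,1,1,1,1,1,1,1,1,1,1,1
1,1,1,1,1,1,1,1,1,1,1,1,1,1,1,1,1,1,1,1,1,1,1,1,1,1,1,1,1,1,1,1

6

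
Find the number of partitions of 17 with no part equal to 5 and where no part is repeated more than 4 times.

Counting exhaustively, 145 partitions satisfy the conditions.

145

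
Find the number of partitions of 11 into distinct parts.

12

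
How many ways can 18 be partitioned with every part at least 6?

6

The partitions of 18 that satisfy the conditions:
18
6,12
7,11
8,10
9,9
6,6,6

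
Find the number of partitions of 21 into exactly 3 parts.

37

A partial list (first 12 by largest part):
19 + 1 + 1
18 + 2 + 1
17 + 3 + 1
17 + 2 + 2
16 + 4 + 1
16 + 3 + 2
15 + 5 + 1
15 + 4 + 2
15 + 3 + 3
14 + 6 + 1
14 + 5 + 2
14 + 4 + 3
…and 25 more, for 37 total.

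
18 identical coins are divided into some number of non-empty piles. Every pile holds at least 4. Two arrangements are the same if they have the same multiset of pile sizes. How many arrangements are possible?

16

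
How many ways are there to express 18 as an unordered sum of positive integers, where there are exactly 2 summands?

9

Enumerating:
17, 1
16, 2
15, 3
14, 4
13, 5
12, 6
11, 7
10, 8
9, 9
Counting gives 9.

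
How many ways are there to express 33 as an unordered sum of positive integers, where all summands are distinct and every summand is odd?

25

The partitions of 33 that satisfy the conditions:
33
29, 3, 1
27, 5, 1
25, 7, 1
25, 5, 3
23, 9, 1
23, 7, 3
21, 11, 1
21, 9, 3
21, 7, 5
19, 13, 1
19, 11, 3
19, 9, 5
17, 15, 1
17, 13, 3
17, 11, 5
17, 9, 7
17, 7, 5, 3, 1
15, 13, 5
15, 11, 7
15, 9, 5, 3, 1
13, 11, 9
13, 11, 5, 3, 1
13, 9, 7, 3, 1
11, 9, 7, 5, 1
Counting gives 25.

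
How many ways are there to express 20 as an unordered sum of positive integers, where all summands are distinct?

64

A partial list (first 12 by largest part):
20
1, 19
2, 18
3, 17
1, 2, 17
4, 16
1, 3, 16
5, 15
1, 4, 15
2, 3, 15
6, 14
1, 5, 14
…and 52 more, for 64 total.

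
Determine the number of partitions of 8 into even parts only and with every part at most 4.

3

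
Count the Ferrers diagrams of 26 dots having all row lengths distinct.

Direct enumeration gives 165 partitions.

165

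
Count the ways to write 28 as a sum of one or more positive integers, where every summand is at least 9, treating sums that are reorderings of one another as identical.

8

The partitions of 28 that satisfy the conditions:
28
19 + 9
18 + 10
17 + 11
16 + 12
15 + 13
14 + 14
10 + 9 + 9
Counting gives 8.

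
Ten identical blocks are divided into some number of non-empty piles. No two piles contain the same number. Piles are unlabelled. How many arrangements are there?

10

The partitions of 10 that satisfy the conditions:
10
9 + 1
8 + 2
7 + 3
7 + 2 + 1
6 + 4
6 + 3 + 1
5 + 4 + 1
5 + 3 + 2
4 + 3 + 2 + 1
That's 10 in total.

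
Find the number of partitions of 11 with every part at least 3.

Enumerating:
11
3+8
4+7
5+6
3+3+5
3+4+4
That's 6 in total.

6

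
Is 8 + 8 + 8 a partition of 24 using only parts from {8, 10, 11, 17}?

Yes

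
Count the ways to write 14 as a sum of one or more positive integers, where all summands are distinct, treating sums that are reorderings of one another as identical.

22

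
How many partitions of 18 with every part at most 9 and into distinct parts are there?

Listing the qualifying partitions of 18:
9+8+1
9+7+2
9+6+3
9+6+2+1
9+5+4
9+5+3+1
9+4+3+2
8+7+3
8+7+2+1
8+6+4
8+6+3+1
8+5+4+1
8+5+3+2
8+4+3+2+1
7+6+5
7+6+4+1
7+6+3+2
7+5+4+2
7+5+3+2+1
6+5+4+3
6+5+4+2+1

21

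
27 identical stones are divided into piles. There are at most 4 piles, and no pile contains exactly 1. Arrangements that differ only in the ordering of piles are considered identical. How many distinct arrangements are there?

A full systematic count gives 155.

155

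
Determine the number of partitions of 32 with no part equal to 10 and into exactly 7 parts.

724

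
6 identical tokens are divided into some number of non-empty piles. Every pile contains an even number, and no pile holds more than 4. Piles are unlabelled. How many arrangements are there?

2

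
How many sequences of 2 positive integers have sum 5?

Place 1 bars in the 4 internal gaps of a row of 5 dots: C(4,1) = 4.

4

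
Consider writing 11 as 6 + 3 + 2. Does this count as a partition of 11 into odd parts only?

No

The parts sum to 11, and the condition 'every summand is odd' is violated.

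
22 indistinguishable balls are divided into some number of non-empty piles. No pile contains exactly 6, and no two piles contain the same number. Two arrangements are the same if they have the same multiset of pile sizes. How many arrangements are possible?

There are too many to list fully; the first 12 (by largest part) are:
22
1 + 21
2 + 20
3 + 19
1 + 2 + 19
4 + 18
1 + 3 + 18
5 + 17
1 + 4 + 17
2 + 3 + 17
1 + 5 + 16
2 + 4 + 16
…and 53 more, for 65 total.

65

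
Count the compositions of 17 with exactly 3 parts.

120

Place 2 bars in the 16 internal gaps of a row of 17 dots: C(16,2) = 120.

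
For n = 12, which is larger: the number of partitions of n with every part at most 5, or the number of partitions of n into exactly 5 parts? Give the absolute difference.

34

Partitions of 12 with every part at most 5: 47.
Partitions of 12 into exactly 5 parts: 13.
|47 − 13| = 34.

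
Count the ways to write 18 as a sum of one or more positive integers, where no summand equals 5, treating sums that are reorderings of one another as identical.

284

Counting exhaustively, 284 partitions satisfy the conditions.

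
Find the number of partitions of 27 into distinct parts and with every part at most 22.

Direct enumeration gives 185 partitions.

185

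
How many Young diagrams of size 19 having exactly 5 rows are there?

70

There are too many to list fully; the first 12 (by largest part) are:
1, 1, 1, 1, 15
1, 1, 1, 2, 14
1, 1, 1, 3, 13
1, 1, 2, 2, 13
1, 1, 1, 4, 12
1, 1, 2, 3, 12
1, 2, 2, 2, 12
1, 1, 1, 5, 11
1, 1, 2, 4, 11
1, 1, 3, 3, 11
1, 2, 2, 3, 11
2, 2, 2, 2, 11
…and 58 more, for 70 total.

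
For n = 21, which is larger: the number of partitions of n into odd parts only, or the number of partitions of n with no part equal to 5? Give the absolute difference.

Partitions of 21 into odd parts only: 76.
Partitions of 21 with no part equal to 5: 561.
|76 − 561| = 485.

485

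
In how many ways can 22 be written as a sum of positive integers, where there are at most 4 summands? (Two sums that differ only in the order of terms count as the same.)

136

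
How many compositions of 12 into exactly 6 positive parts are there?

462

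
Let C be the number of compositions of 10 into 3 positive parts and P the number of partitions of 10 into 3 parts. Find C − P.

28

Ordered (compositions into 3 parts): C(9,2) = 36.
Partitions of 10 into exactly 3 parts: 8.
Difference: 36 − 8 = 28.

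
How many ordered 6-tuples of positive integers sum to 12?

Equivalently, choose which 5 of the 11 gaps become plus signs: C(11,5) = 462.

462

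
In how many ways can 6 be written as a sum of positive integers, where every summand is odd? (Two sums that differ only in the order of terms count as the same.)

4

The partitions of 6 that satisfy the conditions:
1, 5
3, 3
1, 1, 1, 3
1, 1, 1, 1, 1, 1
Counting gives 4.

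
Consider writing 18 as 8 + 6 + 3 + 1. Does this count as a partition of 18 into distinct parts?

Yes

The parts sum to 18, and the condition 'all summands are distinct' holds.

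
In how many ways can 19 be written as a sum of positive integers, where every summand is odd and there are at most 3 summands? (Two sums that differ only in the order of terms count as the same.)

11

The partitions of 19 that satisfy the conditions:
19
17+1+1
15+3+1
13+5+1
13+3+3
11+7+1
11+5+3
9+9+1
9+7+3
9+5+5
7+7+5
That's 11 in total.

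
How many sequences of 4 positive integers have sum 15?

364

Equivalently, choose which 3 of the 14 gaps become plus signs: C(14,3) = 364.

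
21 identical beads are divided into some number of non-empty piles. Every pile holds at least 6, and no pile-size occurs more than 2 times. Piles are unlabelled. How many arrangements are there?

8

They are:
21
15+6
14+7
13+8
12+9
11+10
9+6+6
8+7+6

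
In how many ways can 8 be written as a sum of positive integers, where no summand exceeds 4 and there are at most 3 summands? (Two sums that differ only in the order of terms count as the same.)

The partitions of 8 that satisfy the conditions:
4,4
4,3,1
4,2,2
3,3,2

4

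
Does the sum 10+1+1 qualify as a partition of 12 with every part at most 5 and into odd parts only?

The parts sum to 12, and the condition 'no summand exceeds 5' is violated.

No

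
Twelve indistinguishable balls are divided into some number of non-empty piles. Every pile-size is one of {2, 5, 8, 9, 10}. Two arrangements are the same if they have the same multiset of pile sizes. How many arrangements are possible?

4

They are:
10, 2
8, 2, 2
5, 5, 2
2, 2, 2, 2, 2, 2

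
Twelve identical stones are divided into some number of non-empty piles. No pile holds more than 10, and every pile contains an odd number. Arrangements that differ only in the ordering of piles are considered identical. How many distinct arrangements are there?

They are:
9 + 3
9 + 1 + 1 + 1
7 + 5
7 + 3 + 1 + 1
7 + 1 + 1 + 1 + 1 + 1
5 + 5 + 1 + 1
5 + 3 + 3 + 1
5 + 3 + 1 + 1 + 1 + 1
5 + 1 + 1 + 1 + 1 + 1 + 1 + 1
3 + 3 + 3 + 3
3 + 3 + 3 + 1 + 1 + 1
3 + 3 + 1 + 1 + 1 + 1 + 1 + 1
3 + 1 + 1 + 1 + 1 + 1 + 1 + 1 + 1 + 1
1 + 1 + 1 + 1 + 1 + 1 + 1 + 1 + 1 + 1 + 1 + 1
Counting gives 14.

14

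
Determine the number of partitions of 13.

101

Counting exhaustively, 101 partitions satisfy the conditions.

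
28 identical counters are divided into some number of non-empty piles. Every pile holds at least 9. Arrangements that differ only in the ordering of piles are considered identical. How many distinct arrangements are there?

Enumerating:
28
19+9
18+10
17+11
16+12
15+13
14+14
10+9+9
Counting gives 8.

8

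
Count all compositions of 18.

131072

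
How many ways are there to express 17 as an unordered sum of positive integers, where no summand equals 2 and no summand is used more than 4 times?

85

Counting exhaustively, 85 partitions satisfy the conditions.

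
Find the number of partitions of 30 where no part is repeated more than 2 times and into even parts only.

70

There are too many to list fully; the first 12 (by largest part) are:
30
28,2
26,4
26,2,2
24,6
24,4,2
22,8
22,6,2
22,4,4
22,4,2,2
20,10
20,8,2
…and 58 more, for 70 total.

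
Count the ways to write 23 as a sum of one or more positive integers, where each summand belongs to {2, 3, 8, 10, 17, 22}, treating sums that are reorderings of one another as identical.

14

Listing the qualifying partitions of 23:
17+3+3
17+2+2+2
10+10+3
10+8+3+2
10+3+3+3+2+2
10+3+2+2+2+2+2
8+8+3+2+2
8+3+3+3+3+3
8+3+3+3+2+2+2
8+3+2+2+2+2+2+2
3+3+3+3+3+3+3+2
3+3+3+3+3+2+2+2+2
3+3+3+2+2+2+2+2+2+2
3+2+2+2+2+2+2+2+2+2+2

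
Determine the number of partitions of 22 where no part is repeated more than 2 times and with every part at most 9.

Systematic enumeration (by largest part, then next-largest, …) yields 154.

154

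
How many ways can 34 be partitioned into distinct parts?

512

A full systematic count gives 512.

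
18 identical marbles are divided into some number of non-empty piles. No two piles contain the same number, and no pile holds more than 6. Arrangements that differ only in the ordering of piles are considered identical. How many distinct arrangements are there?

2

Listing the qualifying partitions of 18:
6,5,4,3
6,5,4,2,1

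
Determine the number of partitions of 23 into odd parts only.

There are 104 such partitions.

104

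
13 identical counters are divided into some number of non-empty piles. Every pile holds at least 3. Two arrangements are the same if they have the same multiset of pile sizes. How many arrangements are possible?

They are:
13
10+3
9+4
8+5
7+6
7+3+3
6+4+3
5+5+3
5+4+4
4+3+3+3
That's 10 in total.

10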